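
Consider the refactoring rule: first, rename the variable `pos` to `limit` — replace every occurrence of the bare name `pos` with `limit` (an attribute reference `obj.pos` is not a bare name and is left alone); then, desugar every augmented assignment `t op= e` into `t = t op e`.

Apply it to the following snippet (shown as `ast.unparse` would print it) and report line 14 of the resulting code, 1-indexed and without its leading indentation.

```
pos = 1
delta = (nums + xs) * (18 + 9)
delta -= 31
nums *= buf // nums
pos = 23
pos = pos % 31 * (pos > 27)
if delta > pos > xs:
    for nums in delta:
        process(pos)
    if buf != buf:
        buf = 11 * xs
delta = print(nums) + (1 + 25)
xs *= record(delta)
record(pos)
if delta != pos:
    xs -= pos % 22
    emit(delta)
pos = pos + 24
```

Transformed code:
limit = 1
delta = (nums + xs) * (18 + 9)
delta = delta - 31
nums = nums * (buf // nums)
limit = 23
limit = limit % 31 * (limit > 27)
if delta > limit > xs:
    for nums in delta:
        process(limit)
    if buf != buf:
        buf = 11 * xs
delta = print(nums) + (1 + 25)
xs = xs * record(delta)
record(limit)
if delta != limit:
    xs = xs - limit % 22
    emit(delta)
limit = limit + 24

record(limit)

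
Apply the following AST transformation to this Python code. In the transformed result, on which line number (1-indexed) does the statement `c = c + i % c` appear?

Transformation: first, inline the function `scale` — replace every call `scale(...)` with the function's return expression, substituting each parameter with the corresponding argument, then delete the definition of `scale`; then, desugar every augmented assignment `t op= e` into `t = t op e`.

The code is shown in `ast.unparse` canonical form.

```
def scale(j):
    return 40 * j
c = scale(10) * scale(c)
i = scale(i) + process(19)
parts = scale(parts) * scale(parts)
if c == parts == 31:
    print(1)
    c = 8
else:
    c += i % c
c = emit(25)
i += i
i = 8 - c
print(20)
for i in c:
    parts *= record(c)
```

8

Transformed code:
c = 40 * 10 * (40 * c)
i = 40 * i + process(19)
parts = 40 * parts * (40 * parts)
if c == parts == 31:
    print(1)
    c = 8
else:
    c = c + i % c
c = emit(25)
i = i + i
i = 8 - c
print(20)
for i in c:
    parts = parts * record(c)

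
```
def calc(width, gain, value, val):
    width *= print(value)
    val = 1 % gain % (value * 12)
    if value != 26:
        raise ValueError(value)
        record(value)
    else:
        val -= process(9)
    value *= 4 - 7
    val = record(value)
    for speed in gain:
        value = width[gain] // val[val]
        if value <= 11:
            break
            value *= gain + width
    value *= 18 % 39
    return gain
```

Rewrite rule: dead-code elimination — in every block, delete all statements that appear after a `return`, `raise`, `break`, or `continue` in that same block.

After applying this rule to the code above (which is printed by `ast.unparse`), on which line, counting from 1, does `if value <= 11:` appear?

12

Transformed code:
def calc(width, gain, value, val):
    width *= print(value)
    val = 1 % gain % (value * 12)
    if value != 26:
        raise ValueError(value)
    else:
        val -= process(9)
    value *= 4 - 7
    val = record(value)
    for speed in gain:
        value = width[gain] // val[val]
        if value <= 11:
            break
    value *= 18 % 39
    return gain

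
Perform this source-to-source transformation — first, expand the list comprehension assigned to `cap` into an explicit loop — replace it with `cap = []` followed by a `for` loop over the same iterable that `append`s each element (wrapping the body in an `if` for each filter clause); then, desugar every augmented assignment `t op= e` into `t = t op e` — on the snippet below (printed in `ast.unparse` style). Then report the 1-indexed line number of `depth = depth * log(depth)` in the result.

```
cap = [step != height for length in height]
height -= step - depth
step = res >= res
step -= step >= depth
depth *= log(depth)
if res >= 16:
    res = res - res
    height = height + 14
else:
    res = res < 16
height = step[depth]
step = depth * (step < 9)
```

Transformed code:
cap = []
for length in height:
    cap.append(step != height)
height = height - (step - depth)
step = res >= res
step = step - (step >= depth)
depth = depth * log(depth)
if res >= 16:
    res = res - res
    height = height + 14
else:
    res = res < 16
height = step[depth]
step = depth * (step < 9)

7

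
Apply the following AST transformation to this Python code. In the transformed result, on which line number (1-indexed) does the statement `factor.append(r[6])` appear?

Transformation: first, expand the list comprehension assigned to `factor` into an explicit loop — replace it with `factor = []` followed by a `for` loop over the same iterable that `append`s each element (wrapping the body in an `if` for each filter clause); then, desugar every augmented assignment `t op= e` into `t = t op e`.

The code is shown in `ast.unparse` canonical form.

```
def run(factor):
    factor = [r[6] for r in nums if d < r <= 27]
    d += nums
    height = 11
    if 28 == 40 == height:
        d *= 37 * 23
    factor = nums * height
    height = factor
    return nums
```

5

Transformed code:
def run(factor):
    factor = []
    for r in nums:
        if d < r <= 27:
            factor.append(r[6])
    d = d + nums
    height = 11
    if 28 == 40 == height:
        d = d * (37 * 23)
    factor = nums * height
    height = factor
    return nums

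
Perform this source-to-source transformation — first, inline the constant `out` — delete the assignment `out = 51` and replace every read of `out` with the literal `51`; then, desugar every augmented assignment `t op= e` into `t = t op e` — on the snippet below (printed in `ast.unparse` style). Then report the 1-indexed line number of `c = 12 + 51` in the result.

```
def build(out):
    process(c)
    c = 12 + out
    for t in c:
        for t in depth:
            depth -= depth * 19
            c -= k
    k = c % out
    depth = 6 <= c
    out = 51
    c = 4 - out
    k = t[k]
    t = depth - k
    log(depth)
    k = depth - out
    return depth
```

Transformed code:
def build(out):
    process(c)
    c = 12 + 51
    for t in c:
        for t in depth:
            depth = depth - depth * 19
            c = c - k
    k = c % 51
    depth = 6 <= c
    c = 4 - 51
    k = t[k]
    t = depth - k
    log(depth)
    k = depth - 51
    return depth

3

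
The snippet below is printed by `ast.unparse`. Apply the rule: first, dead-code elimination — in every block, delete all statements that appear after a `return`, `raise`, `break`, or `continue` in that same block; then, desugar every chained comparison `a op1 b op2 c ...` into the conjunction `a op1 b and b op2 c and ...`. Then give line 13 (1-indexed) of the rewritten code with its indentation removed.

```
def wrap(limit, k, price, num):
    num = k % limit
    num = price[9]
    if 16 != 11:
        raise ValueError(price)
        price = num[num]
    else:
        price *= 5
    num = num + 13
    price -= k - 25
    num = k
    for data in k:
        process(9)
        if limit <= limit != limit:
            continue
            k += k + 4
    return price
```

if limit <= limit and limit != limit:

Transformed code:
def wrap(limit, k, price, num):
    num = k % limit
    num = price[9]
    if 16 != 11:
        raise ValueError(price)
    else:
        price *= 5
    num = num + 13
    price -= k - 25
    num = k
    for data in k:
        process(9)
        if limit <= limit and limit != limit:
            continue
    return price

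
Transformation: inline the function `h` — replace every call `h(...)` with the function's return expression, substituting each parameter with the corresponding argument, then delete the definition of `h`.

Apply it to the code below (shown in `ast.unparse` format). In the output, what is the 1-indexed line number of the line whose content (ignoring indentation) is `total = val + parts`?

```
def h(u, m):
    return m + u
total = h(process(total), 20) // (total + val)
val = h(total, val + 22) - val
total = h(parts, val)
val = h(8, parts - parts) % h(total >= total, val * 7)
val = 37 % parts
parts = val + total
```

3

Transformed code:
total = (20 + process(total)) // (total + val)
val = val + 22 + total - val
total = val + parts
val = (parts - parts + 8) % (val * 7 + (total >= total))
val = 37 % parts
parts = val + total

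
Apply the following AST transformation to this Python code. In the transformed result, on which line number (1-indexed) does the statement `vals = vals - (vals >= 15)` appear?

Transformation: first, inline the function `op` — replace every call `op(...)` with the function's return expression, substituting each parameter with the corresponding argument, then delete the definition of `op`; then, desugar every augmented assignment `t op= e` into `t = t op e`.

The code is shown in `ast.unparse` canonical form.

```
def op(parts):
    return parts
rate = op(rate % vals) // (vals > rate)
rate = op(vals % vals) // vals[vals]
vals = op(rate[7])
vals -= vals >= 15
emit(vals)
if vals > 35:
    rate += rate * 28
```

Transformed code:
rate = rate % vals // (vals > rate)
rate = vals % vals // vals[vals]
vals = rate[7]
vals = vals - (vals >= 15)
emit(vals)
if vals > 35:
    rate = rate + rate * 28

4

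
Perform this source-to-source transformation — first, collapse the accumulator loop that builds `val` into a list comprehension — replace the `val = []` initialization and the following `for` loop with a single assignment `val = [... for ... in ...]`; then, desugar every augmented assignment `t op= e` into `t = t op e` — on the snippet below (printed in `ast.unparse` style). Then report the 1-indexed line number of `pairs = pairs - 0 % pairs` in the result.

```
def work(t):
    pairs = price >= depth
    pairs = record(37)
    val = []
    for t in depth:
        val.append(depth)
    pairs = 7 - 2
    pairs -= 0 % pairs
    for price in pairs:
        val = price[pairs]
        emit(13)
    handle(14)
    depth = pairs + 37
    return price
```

Transformed code:
def work(t):
    pairs = price >= depth
    pairs = record(37)
    val = [depth for t in depth]
    pairs = 7 - 2
    pairs = pairs - 0 % pairs
    for price in pairs:
        val = price[pairs]
        emit(13)
    handle(14)
    depth = pairs + 37
    return price

6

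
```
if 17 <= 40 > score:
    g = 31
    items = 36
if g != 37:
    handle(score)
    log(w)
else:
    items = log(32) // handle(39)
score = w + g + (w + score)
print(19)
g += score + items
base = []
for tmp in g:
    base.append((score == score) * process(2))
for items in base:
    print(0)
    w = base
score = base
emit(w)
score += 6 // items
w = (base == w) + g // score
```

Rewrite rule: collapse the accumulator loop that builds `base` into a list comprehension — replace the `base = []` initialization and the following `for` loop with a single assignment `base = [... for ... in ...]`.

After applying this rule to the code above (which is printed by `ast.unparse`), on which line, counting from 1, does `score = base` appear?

Transformed code:
if 17 <= 40 > score:
    g = 31
    items = 36
if g != 37:
    handle(score)
    log(w)
else:
    items = log(32) // handle(39)
score = w + g + (w + score)
print(19)
g += score + items
base = [(score == score) * process(2) for tmp in g]
for items in base:
    print(0)
    w = base
score = base
emit(w)
score += 6 // items
w = (base == w) + g // score

16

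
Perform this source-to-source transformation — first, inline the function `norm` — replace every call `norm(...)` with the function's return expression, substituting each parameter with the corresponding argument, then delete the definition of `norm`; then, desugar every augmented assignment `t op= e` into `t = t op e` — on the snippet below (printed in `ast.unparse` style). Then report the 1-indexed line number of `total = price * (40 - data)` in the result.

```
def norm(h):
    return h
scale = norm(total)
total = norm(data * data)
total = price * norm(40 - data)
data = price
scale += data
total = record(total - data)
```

Transformed code:
scale = total
total = data * data
total = price * (40 - data)
data = price
scale = scale + data
total = record(total - data)

3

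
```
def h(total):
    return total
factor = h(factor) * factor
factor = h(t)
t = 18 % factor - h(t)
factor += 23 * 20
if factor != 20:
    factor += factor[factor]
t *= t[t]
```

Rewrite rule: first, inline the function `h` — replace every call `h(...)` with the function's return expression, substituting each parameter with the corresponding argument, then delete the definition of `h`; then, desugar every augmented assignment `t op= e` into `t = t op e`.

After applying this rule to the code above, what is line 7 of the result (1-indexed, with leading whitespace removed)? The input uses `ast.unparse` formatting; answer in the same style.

t = t * t[t]

Transformed code:
factor = factor * factor
factor = t
t = 18 % factor - t
factor = factor + 23 * 20
if factor != 20:
    factor = factor + factor[factor]
t = t * t[t]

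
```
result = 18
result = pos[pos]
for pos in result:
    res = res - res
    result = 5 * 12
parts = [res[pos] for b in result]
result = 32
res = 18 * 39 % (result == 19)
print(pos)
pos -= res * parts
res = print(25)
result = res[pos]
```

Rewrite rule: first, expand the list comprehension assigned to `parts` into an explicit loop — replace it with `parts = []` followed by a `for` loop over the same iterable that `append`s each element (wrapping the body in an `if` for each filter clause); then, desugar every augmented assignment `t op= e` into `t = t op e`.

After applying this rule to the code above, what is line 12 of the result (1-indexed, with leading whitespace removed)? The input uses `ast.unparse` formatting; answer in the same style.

Transformed code:
result = 18
result = pos[pos]
for pos in result:
    res = res - res
    result = 5 * 12
parts = []
for b in result:
    parts.append(res[pos])
result = 32
res = 18 * 39 % (result == 19)
print(pos)
pos = pos - res * parts
res = print(25)
result = res[pos]

pos = pos - res * parts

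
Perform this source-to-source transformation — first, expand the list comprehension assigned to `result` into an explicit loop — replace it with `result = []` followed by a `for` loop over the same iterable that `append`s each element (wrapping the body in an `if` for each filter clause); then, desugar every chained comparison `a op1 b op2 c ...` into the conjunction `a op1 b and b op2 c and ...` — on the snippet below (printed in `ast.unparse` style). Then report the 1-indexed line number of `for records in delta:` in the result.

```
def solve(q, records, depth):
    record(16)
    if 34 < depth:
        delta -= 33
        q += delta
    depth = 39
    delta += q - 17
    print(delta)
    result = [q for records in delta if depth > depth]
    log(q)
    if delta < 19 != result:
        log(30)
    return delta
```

10

Transformed code:
def solve(q, records, depth):
    record(16)
    if 34 < depth:
        delta -= 33
        q += delta
    depth = 39
    delta += q - 17
    print(delta)
    result = []
    for records in delta:
        if depth > depth:
            result.append(q)
    log(q)
    if delta < 19 and 19 != result:
        log(30)
    return delta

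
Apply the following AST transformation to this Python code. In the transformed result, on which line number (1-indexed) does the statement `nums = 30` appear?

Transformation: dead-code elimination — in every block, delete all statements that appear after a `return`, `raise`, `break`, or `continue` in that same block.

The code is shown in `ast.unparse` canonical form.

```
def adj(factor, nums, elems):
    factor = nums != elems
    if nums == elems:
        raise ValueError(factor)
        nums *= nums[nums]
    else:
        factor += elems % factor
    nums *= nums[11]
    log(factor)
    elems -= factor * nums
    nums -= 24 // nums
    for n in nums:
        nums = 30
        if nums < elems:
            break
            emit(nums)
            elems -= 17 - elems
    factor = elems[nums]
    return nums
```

12

Transformed code:
def adj(factor, nums, elems):
    factor = nums != elems
    if nums == elems:
        raise ValueError(factor)
    else:
        factor += elems % factor
    nums *= nums[11]
    log(factor)
    elems -= factor * nums
    nums -= 24 // nums
    for n in nums:
        nums = 30
        if nums < elems:
            break
    factor = elems[nums]
    return nums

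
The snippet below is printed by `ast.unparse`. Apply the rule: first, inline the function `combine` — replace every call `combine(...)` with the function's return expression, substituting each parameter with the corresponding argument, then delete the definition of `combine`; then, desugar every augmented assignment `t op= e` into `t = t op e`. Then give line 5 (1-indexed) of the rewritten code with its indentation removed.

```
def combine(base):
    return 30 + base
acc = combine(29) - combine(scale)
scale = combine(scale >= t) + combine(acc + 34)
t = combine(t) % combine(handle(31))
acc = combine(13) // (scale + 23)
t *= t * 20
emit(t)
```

Transformed code:
acc = 30 + 29 - (30 + scale)
scale = 30 + (scale >= t) + (30 + (acc + 34))
t = (30 + t) % (30 + handle(31))
acc = (30 + 13) // (scale + 23)
t = t * (t * 20)
emit(t)

t = t * (t * 20)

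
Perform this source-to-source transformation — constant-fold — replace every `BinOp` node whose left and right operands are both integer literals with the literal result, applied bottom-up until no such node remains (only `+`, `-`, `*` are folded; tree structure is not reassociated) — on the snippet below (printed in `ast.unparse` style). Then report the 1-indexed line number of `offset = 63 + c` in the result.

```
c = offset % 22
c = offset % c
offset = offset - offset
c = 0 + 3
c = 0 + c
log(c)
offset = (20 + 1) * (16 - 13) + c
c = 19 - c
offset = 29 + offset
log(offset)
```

Transformed code:
c = offset % 22
c = offset % c
offset = offset - offset
c = 3
c = 0 + c
log(c)
offset = 63 + c
c = 19 - c
offset = 29 + offset
log(offset)

7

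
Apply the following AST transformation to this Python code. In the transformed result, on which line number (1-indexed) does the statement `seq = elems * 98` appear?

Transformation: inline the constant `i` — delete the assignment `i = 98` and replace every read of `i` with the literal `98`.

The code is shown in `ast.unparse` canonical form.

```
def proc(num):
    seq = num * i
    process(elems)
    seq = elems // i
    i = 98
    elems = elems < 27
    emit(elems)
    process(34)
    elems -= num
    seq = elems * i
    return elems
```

9

Transformed code:
def proc(num):
    seq = num * 98
    process(elems)
    seq = elems // 98
    elems = elems < 27
    emit(elems)
    process(34)
    elems -= num
    seq = elems * 98
    return elems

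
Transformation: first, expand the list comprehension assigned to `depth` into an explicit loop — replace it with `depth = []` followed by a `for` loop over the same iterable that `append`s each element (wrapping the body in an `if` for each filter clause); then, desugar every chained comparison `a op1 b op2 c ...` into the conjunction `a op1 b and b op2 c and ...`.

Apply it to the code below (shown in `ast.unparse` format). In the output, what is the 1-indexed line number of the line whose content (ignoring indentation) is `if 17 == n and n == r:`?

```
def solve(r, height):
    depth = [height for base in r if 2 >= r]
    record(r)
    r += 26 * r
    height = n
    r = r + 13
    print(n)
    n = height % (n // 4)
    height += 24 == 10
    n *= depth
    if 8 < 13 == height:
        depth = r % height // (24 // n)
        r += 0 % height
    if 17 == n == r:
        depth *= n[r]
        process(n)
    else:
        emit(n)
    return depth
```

Transformed code:
def solve(r, height):
    depth = []
    for base in r:
        if 2 >= r:
            depth.append(height)
    record(r)
    r += 26 * r
    height = n
    r = r + 13
    print(n)
    n = height % (n // 4)
    height += 24 == 10
    n *= depth
    if 8 < 13 and 13 == height:
        depth = r % height // (24 // n)
        r += 0 % height
    if 17 == n and n == r:
        depth *= n[r]
        process(n)
    else:
        emit(n)
    return depth

17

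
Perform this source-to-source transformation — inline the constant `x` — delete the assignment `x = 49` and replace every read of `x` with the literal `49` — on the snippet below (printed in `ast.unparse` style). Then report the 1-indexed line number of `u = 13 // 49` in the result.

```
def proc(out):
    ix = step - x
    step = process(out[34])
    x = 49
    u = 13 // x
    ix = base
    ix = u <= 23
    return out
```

Transformed code:
def proc(out):
    ix = step - 49
    step = process(out[34])
    u = 13 // 49
    ix = base
    ix = u <= 23
    return out

4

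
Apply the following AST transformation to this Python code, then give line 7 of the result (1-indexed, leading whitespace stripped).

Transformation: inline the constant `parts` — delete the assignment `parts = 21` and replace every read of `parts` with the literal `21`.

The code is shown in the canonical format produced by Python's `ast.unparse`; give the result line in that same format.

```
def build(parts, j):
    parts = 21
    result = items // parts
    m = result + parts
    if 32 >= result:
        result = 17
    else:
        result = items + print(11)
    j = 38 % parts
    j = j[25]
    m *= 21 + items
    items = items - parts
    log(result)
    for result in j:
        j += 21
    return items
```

result = items + print(11)

Transformed code:
def build(parts, j):
    result = items // 21
    m = result + 21
    if 32 >= result:
        result = 17
    else:
        result = items + print(11)
    j = 38 % 21
    j = j[25]
    m *= 21 + items
    items = items - 21
    log(result)
    for result in j:
        j += 21
    return items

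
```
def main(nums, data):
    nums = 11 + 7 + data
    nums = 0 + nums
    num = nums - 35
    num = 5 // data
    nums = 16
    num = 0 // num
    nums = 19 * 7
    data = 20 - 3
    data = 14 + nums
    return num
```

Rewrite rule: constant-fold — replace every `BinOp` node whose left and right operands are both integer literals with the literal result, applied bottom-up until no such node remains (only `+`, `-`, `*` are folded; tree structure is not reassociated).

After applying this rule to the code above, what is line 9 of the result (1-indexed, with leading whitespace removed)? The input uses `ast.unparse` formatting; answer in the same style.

Transformed code:
def main(nums, data):
    nums = 18 + data
    nums = 0 + nums
    num = nums - 35
    num = 5 // data
    nums = 16
    num = 0 // num
    nums = 133
    data = 17
    data = 14 + nums
    return num

data = 17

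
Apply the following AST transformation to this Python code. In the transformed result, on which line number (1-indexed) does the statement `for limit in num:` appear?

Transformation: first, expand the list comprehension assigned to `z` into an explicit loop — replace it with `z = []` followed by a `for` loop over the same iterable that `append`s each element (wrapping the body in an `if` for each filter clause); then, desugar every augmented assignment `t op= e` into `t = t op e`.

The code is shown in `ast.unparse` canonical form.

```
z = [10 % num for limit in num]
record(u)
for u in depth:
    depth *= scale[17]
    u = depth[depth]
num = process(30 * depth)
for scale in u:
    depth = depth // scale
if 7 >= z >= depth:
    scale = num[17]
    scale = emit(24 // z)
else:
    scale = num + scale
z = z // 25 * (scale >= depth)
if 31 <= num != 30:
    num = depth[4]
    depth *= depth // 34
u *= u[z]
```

2

Transformed code:
z = []
for limit in num:
    z.append(10 % num)
record(u)
for u in depth:
    depth = depth * scale[17]
    u = depth[depth]
num = process(30 * depth)
for scale in u:
    depth = depth // scale
if 7 >= z >= depth:
    scale = num[17]
    scale = emit(24 // z)
else:
    scale = num + scale
z = z // 25 * (scale >= depth)
if 31 <= num != 30:
    num = depth[4]
    depth = depth * (depth // 34)
u = u * u[z]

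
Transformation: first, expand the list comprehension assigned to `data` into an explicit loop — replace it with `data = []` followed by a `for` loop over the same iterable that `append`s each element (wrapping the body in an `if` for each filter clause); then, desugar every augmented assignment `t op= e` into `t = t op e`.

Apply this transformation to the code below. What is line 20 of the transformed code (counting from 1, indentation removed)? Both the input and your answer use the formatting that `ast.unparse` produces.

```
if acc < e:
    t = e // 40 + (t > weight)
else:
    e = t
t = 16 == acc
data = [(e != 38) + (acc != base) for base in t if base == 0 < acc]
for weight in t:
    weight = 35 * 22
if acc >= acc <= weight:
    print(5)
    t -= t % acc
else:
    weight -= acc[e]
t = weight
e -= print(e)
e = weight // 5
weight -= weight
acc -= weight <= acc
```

Transformed code:
if acc < e:
    t = e // 40 + (t > weight)
else:
    e = t
t = 16 == acc
data = []
for base in t:
    if base == 0 < acc:
        data.append((e != 38) + (acc != base))
for weight in t:
    weight = 35 * 22
if acc >= acc <= weight:
    print(5)
    t = t - t % acc
else:
    weight = weight - acc[e]
t = weight
e = e - print(e)
e = weight // 5
weight = weight - weight
acc = acc - (weight <= acc)

weight = weight - weight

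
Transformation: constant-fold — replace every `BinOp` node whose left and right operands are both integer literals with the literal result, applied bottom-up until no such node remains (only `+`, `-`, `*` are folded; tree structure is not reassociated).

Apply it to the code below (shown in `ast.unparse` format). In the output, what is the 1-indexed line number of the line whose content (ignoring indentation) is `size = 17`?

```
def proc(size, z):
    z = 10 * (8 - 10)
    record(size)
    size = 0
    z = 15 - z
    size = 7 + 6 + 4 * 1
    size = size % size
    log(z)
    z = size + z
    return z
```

Transformed code:
def proc(size, z):
    z = -20
    record(size)
    size = 0
    z = 15 - z
    size = 17
    size = size % size
    log(z)
    z = size + z
    return z

6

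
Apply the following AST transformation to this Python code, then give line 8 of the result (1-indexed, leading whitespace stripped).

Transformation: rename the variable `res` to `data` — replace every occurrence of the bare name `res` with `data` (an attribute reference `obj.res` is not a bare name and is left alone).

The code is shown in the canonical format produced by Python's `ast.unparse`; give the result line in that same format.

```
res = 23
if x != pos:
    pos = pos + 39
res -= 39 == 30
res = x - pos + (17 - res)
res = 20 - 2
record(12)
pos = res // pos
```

Transformed code:
data = 23
if x != pos:
    pos = pos + 39
data -= 39 == 30
data = x - pos + (17 - data)
data = 20 - 2
record(12)
pos = data // pos

pos = data // pos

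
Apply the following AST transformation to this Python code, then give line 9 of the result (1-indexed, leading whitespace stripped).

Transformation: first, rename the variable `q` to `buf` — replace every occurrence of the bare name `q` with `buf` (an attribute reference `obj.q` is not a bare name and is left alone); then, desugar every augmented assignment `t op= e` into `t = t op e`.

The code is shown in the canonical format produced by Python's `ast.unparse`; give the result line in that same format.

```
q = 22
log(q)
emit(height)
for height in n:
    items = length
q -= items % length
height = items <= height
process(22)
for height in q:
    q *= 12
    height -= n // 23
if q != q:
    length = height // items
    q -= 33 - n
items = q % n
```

for height in buf:

Transformed code:
buf = 22
log(buf)
emit(height)
for height in n:
    items = length
buf = buf - items % length
height = items <= height
process(22)
for height in buf:
    buf = buf * 12
    height = height - n // 23
if buf != buf:
    length = height // items
    buf = buf - (33 - n)
items = buf % n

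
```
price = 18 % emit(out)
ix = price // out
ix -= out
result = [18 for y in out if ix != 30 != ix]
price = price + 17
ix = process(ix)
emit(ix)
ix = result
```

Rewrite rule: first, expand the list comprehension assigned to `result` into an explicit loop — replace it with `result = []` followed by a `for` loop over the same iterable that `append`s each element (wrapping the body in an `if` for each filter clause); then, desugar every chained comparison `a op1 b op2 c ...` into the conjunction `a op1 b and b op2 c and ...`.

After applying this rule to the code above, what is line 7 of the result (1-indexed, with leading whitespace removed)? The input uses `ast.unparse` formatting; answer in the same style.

result.append(18)

Transformed code:
price = 18 % emit(out)
ix = price // out
ix -= out
result = []
for y in out:
    if ix != 30 and 30 != ix:
        result.append(18)
price = price + 17
ix = process(ix)
emit(ix)
ix = result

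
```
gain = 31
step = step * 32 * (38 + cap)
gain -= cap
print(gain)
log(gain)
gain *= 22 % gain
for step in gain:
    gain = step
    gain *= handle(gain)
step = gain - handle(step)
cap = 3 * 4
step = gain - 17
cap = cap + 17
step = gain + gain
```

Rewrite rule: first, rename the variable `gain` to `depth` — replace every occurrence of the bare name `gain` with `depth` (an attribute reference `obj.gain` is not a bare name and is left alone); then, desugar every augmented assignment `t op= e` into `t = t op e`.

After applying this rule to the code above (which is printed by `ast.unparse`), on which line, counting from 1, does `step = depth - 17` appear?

12

Transformed code:
depth = 31
step = step * 32 * (38 + cap)
depth = depth - cap
print(depth)
log(depth)
depth = depth * (22 % depth)
for step in depth:
    depth = step
    depth = depth * handle(depth)
step = depth - handle(step)
cap = 3 * 4
step = depth - 17
cap = cap + 17
step = depth + depth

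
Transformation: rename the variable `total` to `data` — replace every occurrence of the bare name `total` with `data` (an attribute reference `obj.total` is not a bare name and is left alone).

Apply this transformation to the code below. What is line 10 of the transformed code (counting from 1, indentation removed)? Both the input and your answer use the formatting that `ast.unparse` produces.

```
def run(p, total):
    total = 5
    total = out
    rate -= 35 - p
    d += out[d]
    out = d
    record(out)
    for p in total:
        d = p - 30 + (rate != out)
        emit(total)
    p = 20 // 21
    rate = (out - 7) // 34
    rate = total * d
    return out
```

emit(data)

Transformed code:
def run(p, data):
    data = 5
    data = out
    rate -= 35 - p
    d += out[d]
    out = d
    record(out)
    for p in data:
        d = p - 30 + (rate != out)
        emit(data)
    p = 20 // 21
    rate = (out - 7) // 34
    rate = data * d
    return out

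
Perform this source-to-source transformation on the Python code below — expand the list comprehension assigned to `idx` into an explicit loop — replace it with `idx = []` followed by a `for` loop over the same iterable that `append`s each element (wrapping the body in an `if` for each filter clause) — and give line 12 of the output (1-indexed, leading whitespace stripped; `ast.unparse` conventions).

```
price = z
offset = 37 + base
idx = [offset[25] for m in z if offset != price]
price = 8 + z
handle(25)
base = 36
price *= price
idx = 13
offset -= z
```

Transformed code:
price = z
offset = 37 + base
idx = []
for m in z:
    if offset != price:
        idx.append(offset[25])
price = 8 + z
handle(25)
base = 36
price *= price
idx = 13
offset -= z

offset -= z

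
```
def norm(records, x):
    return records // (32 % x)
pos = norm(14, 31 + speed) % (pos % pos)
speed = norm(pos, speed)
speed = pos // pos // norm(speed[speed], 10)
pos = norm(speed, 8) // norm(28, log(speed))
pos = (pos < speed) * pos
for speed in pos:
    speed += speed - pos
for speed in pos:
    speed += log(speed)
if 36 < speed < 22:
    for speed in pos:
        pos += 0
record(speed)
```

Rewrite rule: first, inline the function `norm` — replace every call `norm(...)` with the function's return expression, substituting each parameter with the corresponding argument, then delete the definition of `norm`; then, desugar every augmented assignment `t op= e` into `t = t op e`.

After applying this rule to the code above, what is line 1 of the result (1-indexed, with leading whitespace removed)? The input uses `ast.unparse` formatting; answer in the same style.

pos = 14 // (32 % (31 + speed)) % (pos % pos)

Transformed code:
pos = 14 // (32 % (31 + speed)) % (pos % pos)
speed = pos // (32 % speed)
speed = pos // pos // (speed[speed] // (32 % 10))
pos = speed // (32 % 8) // (28 // (32 % log(speed)))
pos = (pos < speed) * pos
for speed in pos:
    speed = speed + (speed - pos)
for speed in pos:
    speed = speed + log(speed)
if 36 < speed < 22:
    for speed in pos:
        pos = pos + 0
record(speed)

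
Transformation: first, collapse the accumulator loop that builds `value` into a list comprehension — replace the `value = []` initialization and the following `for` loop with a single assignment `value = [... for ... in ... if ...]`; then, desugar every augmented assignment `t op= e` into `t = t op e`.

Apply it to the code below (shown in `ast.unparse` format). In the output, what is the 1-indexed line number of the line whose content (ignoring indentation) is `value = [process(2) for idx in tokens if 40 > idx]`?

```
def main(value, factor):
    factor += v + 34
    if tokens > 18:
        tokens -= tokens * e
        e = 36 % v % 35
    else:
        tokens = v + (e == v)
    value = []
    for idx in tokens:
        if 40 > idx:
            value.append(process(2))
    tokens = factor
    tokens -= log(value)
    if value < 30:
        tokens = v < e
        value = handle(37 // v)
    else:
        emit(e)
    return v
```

8

Transformed code:
def main(value, factor):
    factor = factor + (v + 34)
    if tokens > 18:
        tokens = tokens - tokens * e
        e = 36 % v % 35
    else:
        tokens = v + (e == v)
    value = [process(2) for idx in tokens if 40 > idx]
    tokens = factor
    tokens = tokens - log(value)
    if value < 30:
        tokens = v < e
        value = handle(37 // v)
    else:
        emit(e)
    return v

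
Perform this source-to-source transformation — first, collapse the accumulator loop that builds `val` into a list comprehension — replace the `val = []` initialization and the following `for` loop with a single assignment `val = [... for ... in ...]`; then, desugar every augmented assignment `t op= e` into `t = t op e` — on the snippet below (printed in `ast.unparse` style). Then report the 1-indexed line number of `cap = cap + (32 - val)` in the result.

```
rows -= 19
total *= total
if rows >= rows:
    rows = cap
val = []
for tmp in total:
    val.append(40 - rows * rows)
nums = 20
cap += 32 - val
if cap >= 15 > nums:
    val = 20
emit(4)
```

7

Transformed code:
rows = rows - 19
total = total * total
if rows >= rows:
    rows = cap
val = [40 - rows * rows for tmp in total]
nums = 20
cap = cap + (32 - val)
if cap >= 15 > nums:
    val = 20
emit(4)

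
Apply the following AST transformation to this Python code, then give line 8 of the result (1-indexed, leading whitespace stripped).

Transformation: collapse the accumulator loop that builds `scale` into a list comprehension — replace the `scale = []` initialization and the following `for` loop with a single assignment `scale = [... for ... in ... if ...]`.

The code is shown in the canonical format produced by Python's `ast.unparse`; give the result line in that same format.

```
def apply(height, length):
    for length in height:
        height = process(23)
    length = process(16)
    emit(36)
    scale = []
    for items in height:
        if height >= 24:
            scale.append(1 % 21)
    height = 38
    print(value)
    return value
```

Transformed code:
def apply(height, length):
    for length in height:
        height = process(23)
    length = process(16)
    emit(36)
    scale = [1 % 21 for items in height if height >= 24]
    height = 38
    print(value)
    return value

print(value)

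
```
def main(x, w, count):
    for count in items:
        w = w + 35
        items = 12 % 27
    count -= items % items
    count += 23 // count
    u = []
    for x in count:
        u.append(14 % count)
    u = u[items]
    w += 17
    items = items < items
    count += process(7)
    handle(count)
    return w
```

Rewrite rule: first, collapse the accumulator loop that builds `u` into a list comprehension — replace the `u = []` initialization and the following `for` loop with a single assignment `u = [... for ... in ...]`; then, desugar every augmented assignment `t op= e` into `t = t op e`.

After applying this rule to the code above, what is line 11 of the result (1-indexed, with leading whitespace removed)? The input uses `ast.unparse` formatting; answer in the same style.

count = count + process(7)

Transformed code:
def main(x, w, count):
    for count in items:
        w = w + 35
        items = 12 % 27
    count = count - items % items
    count = count + 23 // count
    u = [14 % count for x in count]
    u = u[items]
    w = w + 17
    items = items < items
    count = count + process(7)
    handle(count)
    return w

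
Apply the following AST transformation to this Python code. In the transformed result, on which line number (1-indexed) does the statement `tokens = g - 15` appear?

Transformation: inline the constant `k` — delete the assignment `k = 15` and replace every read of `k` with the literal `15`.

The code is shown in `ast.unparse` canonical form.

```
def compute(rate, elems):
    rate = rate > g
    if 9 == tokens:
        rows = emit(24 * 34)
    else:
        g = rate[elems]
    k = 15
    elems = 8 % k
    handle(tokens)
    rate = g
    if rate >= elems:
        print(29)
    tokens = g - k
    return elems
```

12

Transformed code:
def compute(rate, elems):
    rate = rate > g
    if 9 == tokens:
        rows = emit(24 * 34)
    else:
        g = rate[elems]
    elems = 8 % 15
    handle(tokens)
    rate = g
    if rate >= elems:
        print(29)
    tokens = g - 15
    return elems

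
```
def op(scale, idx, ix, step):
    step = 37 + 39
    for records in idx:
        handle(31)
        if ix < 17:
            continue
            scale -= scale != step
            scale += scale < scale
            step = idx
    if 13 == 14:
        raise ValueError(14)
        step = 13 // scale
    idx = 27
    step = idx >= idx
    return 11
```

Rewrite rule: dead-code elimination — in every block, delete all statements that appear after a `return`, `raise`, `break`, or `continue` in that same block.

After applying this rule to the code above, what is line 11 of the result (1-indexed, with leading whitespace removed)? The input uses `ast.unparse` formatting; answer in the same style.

return 11

Transformed code:
def op(scale, idx, ix, step):
    step = 37 + 39
    for records in idx:
        handle(31)
        if ix < 17:
            continue
    if 13 == 14:
        raise ValueError(14)
    idx = 27
    step = idx >= idx
    return 11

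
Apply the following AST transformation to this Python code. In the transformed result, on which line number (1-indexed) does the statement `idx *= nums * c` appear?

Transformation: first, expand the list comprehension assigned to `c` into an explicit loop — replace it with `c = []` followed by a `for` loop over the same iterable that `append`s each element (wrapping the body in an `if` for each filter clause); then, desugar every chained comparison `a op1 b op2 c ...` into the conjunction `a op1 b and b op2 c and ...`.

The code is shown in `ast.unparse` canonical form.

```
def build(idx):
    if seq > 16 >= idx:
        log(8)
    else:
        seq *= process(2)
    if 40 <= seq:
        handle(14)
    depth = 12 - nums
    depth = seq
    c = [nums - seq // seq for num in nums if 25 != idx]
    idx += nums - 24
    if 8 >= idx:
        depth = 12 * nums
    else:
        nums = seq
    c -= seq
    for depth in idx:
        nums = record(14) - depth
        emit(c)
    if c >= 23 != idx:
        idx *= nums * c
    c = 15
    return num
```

Transformed code:
def build(idx):
    if seq > 16 and 16 >= idx:
        log(8)
    else:
        seq *= process(2)
    if 40 <= seq:
        handle(14)
    depth = 12 - nums
    depth = seq
    c = []
    for num in nums:
        if 25 != idx:
            c.append(nums - seq // seq)
    idx += nums - 24
    if 8 >= idx:
        depth = 12 * nums
    else:
        nums = seq
    c -= seq
    for depth in idx:
        nums = record(14) - depth
        emit(c)
    if c >= 23 and 23 != idx:
        idx *= nums * c
    c = 15
    return num

24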